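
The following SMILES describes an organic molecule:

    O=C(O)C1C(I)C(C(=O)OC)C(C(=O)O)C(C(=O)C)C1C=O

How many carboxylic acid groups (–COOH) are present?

2

The carboxylic acid motif appears at heavy-atom positions 2, 13 in the SMILES.
Other groups present: 1 aldehyde, 1 ester, 1 ketone.
Carboxylic acid count: 2.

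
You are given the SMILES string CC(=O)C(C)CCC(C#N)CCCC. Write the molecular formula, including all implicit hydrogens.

Walk through each heavy atom and fill implicit hydrogens from standard valence (C 4, N 3, O 2, S 2, halogen 1):
  atom 1: C, bond orders sum to 1 (valence 4) → 3 H
  atom 2: C, bond orders sum to 4 (valence 4) → 0 H
  atom 3: O, bond orders sum to 2 (valence 2) → 0 H
  atom 4: C, bond orders sum to 3 (valence 4) → 1 H
  atom 5: C, bond orders sum to 1 (valence 4) → 3 H
  atom 6: C, bond orders sum to 2 (valence 4) → 2 H
  atom 7: C, bond orders sum to 2 (valence 4) → 2 H
  atom 8: C, bond orders sum to 3 (valence 4) → 1 H
  atom 9: C, bond orders sum to 4 (valence 4) → 0 H
  atom 10: N, bond orders sum to 3 (valence 3) → 0 H
  atom 11: C, bond orders sum to 2 (valence 4) → 2 H
  atom 12: C, bond orders sum to 2 (valence 4) → 2 H
  atom 13: C, bond orders sum to 2 (valence 4) → 2 H
  atom 14: C, bond orders sum to 1 (valence 4) → 3 H
Totals → C:12, H:21, N:1, O:1.
In Hill order: C12H21NO.

C12H21NO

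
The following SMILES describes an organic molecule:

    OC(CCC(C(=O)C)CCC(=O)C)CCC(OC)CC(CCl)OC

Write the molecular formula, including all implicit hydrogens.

Walk through each heavy atom and fill implicit hydrogens from standard valence (C 4, N 3, O 2, S 2, halogen 1):
  atom 1: O, bond orders sum to 1 (valence 2) → 1 H
  atom 2: C, bond orders sum to 3 (valence 4) → 1 H
  atom 3: C, bond orders sum to 2 (valence 4) → 2 H
  atom 4: C, bond orders sum to 2 (valence 4) → 2 H
  atom 5: C, bond orders sum to 3 (valence 4) → 1 H
  atom 6: C, bond orders sum to 4 (valence 4) → 0 H
  atom 7: O, bond orders sum to 2 (valence 2) → 0 H
  atom 8: C, bond orders sum to 1 (valence 4) → 3 H
  atom 9: C, bond orders sum to 2 (valence 4) → 2 H
  atom 10: C, bond orders sum to 2 (valence 4) → 2 H
  atom 11: C, bond orders sum to 4 (valence 4) → 0 H
  atom 12: O, bond orders sum to 2 (valence 2) → 0 H
  atom 13: C, bond orders sum to 1 (valence 4) → 3 H
  atom 14: C, bond orders sum to 2 (valence 4) → 2 H
  atom 15: C, bond orders sum to 2 (valence 4) → 2 H
  atom 16: C, bond orders sum to 3 (valence 4) → 1 H
  atom 17: O, bond orders sum to 2 (valence 2) → 0 H
  atom 18: C, bond orders sum to 1 (valence 4) → 3 H
  atom 19: C, bond orders sum to 2 (valence 4) → 2 H
  atom 20: C, bond orders sum to 3 (valence 4) → 1 H
  atom 21: C, bond orders sum to 2 (valence 4) → 2 H
  atom 22: Cl (halogen, monovalent) → 0 H
  atom 23: O, bond orders sum to 2 (valence 2) → 0 H
  atom 24: C, bond orders sum to 1 (valence 4) → 3 H
Totals → C:18, H:33, Cl:1, O:5.
In Hill order: C18H33ClO5.

C18H33ClO5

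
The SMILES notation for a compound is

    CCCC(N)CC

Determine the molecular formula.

C6H15N

Walk through each heavy atom and fill implicit hydrogens from standard valence (C 4, N 3, O 2, S 2, halogen 1):
  atom 1: C, bond orders sum to 1 (valence 4) → 3 H
  atom 2: C, bond orders sum to 2 (valence 4) → 2 H
  atom 3: C, bond orders sum to 2 (valence 4) → 2 H
  atom 4: C, bond orders sum to 3 (valence 4) → 1 H
  atom 5: N, bond orders sum to 1 (valence 3) → 2 H
  atom 6: C, bond orders sum to 2 (valence 4) → 2 H
  atom 7: C, bond orders sum to 1 (valence 4) → 3 H
Totals → C:6, H:15, N:1.
In Hill order: C6H15N.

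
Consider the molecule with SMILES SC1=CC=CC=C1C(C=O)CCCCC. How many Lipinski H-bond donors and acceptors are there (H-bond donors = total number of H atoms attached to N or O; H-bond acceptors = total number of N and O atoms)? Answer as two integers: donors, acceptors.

Donors: find every N or O and count the H atoms it carries.
  atom 10 (O): bond orders sum to 2 → 0 H
Lipinski HBD = 0.
Acceptors: N atoms = 0, O atoms = 1 → HBA = 1.

0, 1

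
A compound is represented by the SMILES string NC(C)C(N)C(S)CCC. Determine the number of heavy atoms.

Every atom symbol written in the SMILES (organic subset) is one heavy atom; implicit H are not written.
Heavy atoms by element → C:7, N:2, S:1.
Total: 10.

10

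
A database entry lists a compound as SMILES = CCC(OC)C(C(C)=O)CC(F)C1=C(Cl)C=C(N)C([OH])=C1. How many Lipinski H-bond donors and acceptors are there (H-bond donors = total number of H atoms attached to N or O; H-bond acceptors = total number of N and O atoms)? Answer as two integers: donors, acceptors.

Donors: find every N or O and count the H atoms it carries.
  atom 4 (O): bond orders sum to 2 → 0 H
  atom 9 (O): bond orders sum to 2 → 0 H
  atom 18 (N): bond orders sum to 1 → 2 H
  atom 20 (O): bond orders sum to 1 → 1 H
Lipinski HBD = 3.
Acceptors: N atoms = 1, O atoms = 3 → HBA = 4.

3, 4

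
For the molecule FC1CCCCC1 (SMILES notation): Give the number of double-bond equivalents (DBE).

Molecular formula: C6H11F.
DoU = (2C + 2 + N − H − X) / 2, where X is the halogen count and O/S are ignored.
    = (2·6 + 2 + 0 − 11 − 1) / 2 = 2 / 2 = 1.

1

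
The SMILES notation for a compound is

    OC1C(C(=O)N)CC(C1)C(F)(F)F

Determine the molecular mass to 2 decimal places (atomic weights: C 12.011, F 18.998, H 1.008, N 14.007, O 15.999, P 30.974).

First, the molecular formula is C7H10F3NO2 (counting implicit H from valence).
  C: 7 × 12.011 = 84.077
  F: 3 × 18.998 = 56.994
  H: 10 × 1.008 = 10.080
  N: 1 × 14.007 = 14.007
  O: 2 × 15.999 = 31.998
Sum: 7×12.011 + 3×18.998 + 10×1.008 + 1×14.007 + 2×15.999 = 197.156 → 197.16 g/mol.

197.16 g/mol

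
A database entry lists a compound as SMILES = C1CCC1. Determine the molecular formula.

Walk through each heavy atom and fill implicit hydrogens from standard valence (C 4, N 3, O 2, S 2, halogen 1):
  atom 1: C, bond orders sum to 2 (valence 4) → 2 H
  atom 2: C, bond orders sum to 2 (valence 4) → 2 H
  atom 3: C, bond orders sum to 2 (valence 4) → 2 H
  atom 4: C, bond orders sum to 2 (valence 4) → 2 H
Totals → C:4, H:8.
In Hill order: C4H8.

C4H8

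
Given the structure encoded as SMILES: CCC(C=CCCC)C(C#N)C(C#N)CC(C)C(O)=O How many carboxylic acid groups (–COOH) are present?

1

The carboxylic acid motif appears at heavy-atom position 18 in the SMILES.
Other groups present: 1 alkene, 2 nitrile.
Carboxylic acid count: 1.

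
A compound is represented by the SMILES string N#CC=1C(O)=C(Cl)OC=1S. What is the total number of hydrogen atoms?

Walk through each heavy atom and fill implicit hydrogens from standard valence (C 4, N 3, O 2, S 2, halogen 1):
  atom 1: N, bond orders sum to 3 (valence 3) → 0 H
  atom 2: C, bond orders sum to 4 (valence 4) → 0 H
  atom 3: C, bond orders sum to 4 (valence 4) → 0 H
  atom 4: C, bond orders sum to 4 (valence 4) → 0 H
  atom 5: O, bond orders sum to 1 (valence 2) → 1 H
  atom 6: C, bond orders sum to 4 (valence 4) → 0 H
  atom 7: Cl (halogen, monovalent) → 0 H
  atom 8: O, bond orders sum to 2 (valence 2) → 0 H
  atom 9: C, bond orders sum to 4 (valence 4) → 0 H
  atom 10: S, bond orders sum to 1 (valence 2) → 1 H
Total hydrogens: 2.

2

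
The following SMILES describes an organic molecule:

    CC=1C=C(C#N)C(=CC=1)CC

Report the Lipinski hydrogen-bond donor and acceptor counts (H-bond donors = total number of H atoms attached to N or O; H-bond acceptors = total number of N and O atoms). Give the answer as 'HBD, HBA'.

0, 1

Donors: find every N or O and count the H atoms it carries.
  atom 6 (N): bond orders sum to 3 → 0 H
Lipinski HBD = 0.
Acceptors: N atoms = 1, O atoms = 0 → HBA = 1.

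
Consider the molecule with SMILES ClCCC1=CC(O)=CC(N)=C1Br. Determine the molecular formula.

Walk through each heavy atom and fill implicit hydrogens from standard valence (C 4, N 3, O 2, S 2, halogen 1):
  atom 1: Cl (halogen, monovalent) → 0 H
  atom 2: C, bond orders sum to 2 (valence 4) → 2 H
  atom 3: C, bond orders sum to 2 (valence 4) → 2 H
  atom 4: C, bond orders sum to 4 (valence 4) → 0 H
  atom 5: C, bond orders sum to 3 (valence 4) → 1 H
  atom 6: C, bond orders sum to 4 (valence 4) → 0 H
  atom 7: O, bond orders sum to 1 (valence 2) → 1 H
  atom 8: C, bond orders sum to 3 (valence 4) → 1 H
  atom 9: C, bond orders sum to 4 (valence 4) → 0 H
  atom 10: N, bond orders sum to 1 (valence 3) → 2 H
  atom 11: C, bond orders sum to 4 (valence 4) → 0 H
  atom 12: Br (halogen, monovalent) → 0 H
Totals → C:8, H:9, Br:1, Cl:1, N:1, O:1.

C8H9BrClNO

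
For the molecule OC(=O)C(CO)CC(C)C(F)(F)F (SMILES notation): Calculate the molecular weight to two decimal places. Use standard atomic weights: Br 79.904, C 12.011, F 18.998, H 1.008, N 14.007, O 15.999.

First, the molecular formula is C7H11F3O3 (counting implicit H from valence).
  C: 7 × 12.011 = 84.077
  F: 3 × 18.998 = 56.994
  H: 11 × 1.008 = 11.088
  O: 3 × 15.999 = 47.997
Sum: 7×12.011 + 3×18.998 + 11×1.008 + 3×15.999 = 200.156 → 200.16 g/mol.

200.16 g/mol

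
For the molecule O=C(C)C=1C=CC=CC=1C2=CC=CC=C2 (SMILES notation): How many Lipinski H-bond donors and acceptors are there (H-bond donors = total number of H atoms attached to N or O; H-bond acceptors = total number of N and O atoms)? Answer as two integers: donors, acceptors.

Donors: find every N or O and count the H atoms it carries.
  atom 1 (O): bond orders sum to 2 → 0 H
Lipinski HBD = 0.
Acceptors: N atoms = 0, O atoms = 1 → HBA = 1.

0, 1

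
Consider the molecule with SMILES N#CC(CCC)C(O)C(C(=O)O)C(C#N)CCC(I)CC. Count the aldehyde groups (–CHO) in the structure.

Scan the SMILES for the aldehyde motif — none present.
Groups that are present: 1 carboxylic acid, 1 hydroxyl, 2 nitrile.

0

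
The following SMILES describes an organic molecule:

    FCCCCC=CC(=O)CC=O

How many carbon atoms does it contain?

Count every carbon token in the SMILES (each C, including those in ring-closure positions and inside branches).
Carbon count: 9.

9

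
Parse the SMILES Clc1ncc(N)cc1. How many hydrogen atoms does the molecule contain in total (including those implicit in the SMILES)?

Walk through each heavy atom and fill implicit hydrogens from standard valence (C 4, N 3, O 2, S 2, halogen 1); for lowercase aromatic atoms, an aromatic c carries 1 H when it has two neighbours and 0 H with three, and aromatic n carries 0 H:
  atom 1: Cl (halogen, monovalent) → 0 H
  atom 2: aromatic c, 3 neighbours → 0 H
  atom 3: aromatic n, 2 neighbours → 0 H
  atom 4: aromatic c, 2 neighbours → 1 H
  atom 5: aromatic c, 3 neighbours → 0 H
  atom 6: N, bond orders sum to 1 (valence 3) → 2 H
  atom 7: aromatic c, 2 neighbours → 1 H
  atom 8: aromatic c, 2 neighbours → 1 H
Total hydrogens: 5.

5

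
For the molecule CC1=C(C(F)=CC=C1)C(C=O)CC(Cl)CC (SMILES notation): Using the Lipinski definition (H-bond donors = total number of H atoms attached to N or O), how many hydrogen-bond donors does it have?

0

Donors: find every N or O and count the H atoms it carries.
  atom 11 (O): bond orders sum to 2 → 0 H
Lipinski HBD = 0.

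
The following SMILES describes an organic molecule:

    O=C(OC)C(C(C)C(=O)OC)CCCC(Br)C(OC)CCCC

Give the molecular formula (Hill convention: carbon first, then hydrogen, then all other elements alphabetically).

Walk through each heavy atom and fill implicit hydrogens from standard valence (C 4, N 3, O 2, S 2, halogen 1):
  atom 1: O, bond orders sum to 2 (valence 2) → 0 H
  atom 2: C, bond orders sum to 4 (valence 4) → 0 H
  atom 3: O, bond orders sum to 2 (valence 2) → 0 H
  atom 4: C, bond orders sum to 1 (valence 4) → 3 H
  atom 5: C, bond orders sum to 3 (valence 4) → 1 H
  atom 6: C, bond orders sum to 3 (valence 4) → 1 H
  atom 7: C, bond orders sum to 1 (valence 4) → 3 H
  atom 8: C, bond orders sum to 4 (valence 4) → 0 H
  atom 9: O, bond orders sum to 2 (valence 2) → 0 H
  atom 10: O, bond orders sum to 2 (valence 2) → 0 H
  atom 11: C, bond orders sum to 1 (valence 4) → 3 H
  atom 12: C, bond orders sum to 2 (valence 4) → 2 H
  atom 13: C, bond orders sum to 2 (valence 4) → 2 H
  atom 14: C, bond orders sum to 2 (valence 4) → 2 H
  atom 15: C, bond orders sum to 3 (valence 4) → 1 H
  atom 16: Br (halogen, monovalent) → 0 H
  atom 17: C, bond orders sum to 3 (valence 4) → 1 H
  atom 18: O, bond orders sum to 2 (valence 2) → 0 H
  atom 19: C, bond orders sum to 1 (valence 4) → 3 H
  atom 20: C, bond orders sum to 2 (valence 4) → 2 H
  atom 21: C, bond orders sum to 2 (valence 4) → 2 H
  atom 22: C, bond orders sum to 2 (valence 4) → 2 H
  atom 23: C, bond orders sum to 1 (valence 4) → 3 H
Totals → C:17, H:31, Br:1, O:5.
In Hill order: C17H31BrO5.

C17H31BrO5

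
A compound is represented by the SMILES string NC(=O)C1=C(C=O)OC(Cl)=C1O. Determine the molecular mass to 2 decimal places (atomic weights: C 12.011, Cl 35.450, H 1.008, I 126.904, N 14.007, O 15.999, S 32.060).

189.55 g/mol

First, the molecular formula is C6H4ClNO4 (counting implicit H from valence).
  C: 6 × 12.011 = 72.066
  Cl: 1 × 35.450 = 35.450
  H: 4 × 1.008 = 4.032
  N: 1 × 14.007 = 14.007
  O: 4 × 15.999 = 63.996
Sum: 6×12.011 + 1×35.450 + 4×1.008 + 1×14.007 + 4×15.999 = 189.551 → 189.55 g/mol.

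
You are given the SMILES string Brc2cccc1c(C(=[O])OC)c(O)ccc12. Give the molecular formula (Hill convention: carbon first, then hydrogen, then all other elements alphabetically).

Walk through each heavy atom and fill implicit hydrogens from standard valence (C 4, N 3, O 2, S 2, halogen 1); for lowercase aromatic atoms, an aromatic c carries 1 H when it has two neighbours and 0 H with three, and aromatic n carries 0 H:
  atom 1: Br (halogen, monovalent) → 0 H
  atom 2: aromatic c, 3 neighbours → 0 H
  atom 3: aromatic c, 2 neighbours → 1 H
  atom 4: aromatic c, 2 neighbours → 1 H
  atom 5: aromatic c, 2 neighbours → 1 H
  atom 6: aromatic c, 3 neighbours → 0 H
  atom 7: aromatic c, 3 neighbours → 0 H
  atom 8: C, bond orders sum to 4 (valence 4) → 0 H
  atom 9: O with explicit H count 0
  atom 10: O, bond orders sum to 2 (valence 2) → 0 H
  atom 11: C, bond orders sum to 1 (valence 4) → 3 H
  atom 12: aromatic c, 3 neighbours → 0 H
  atom 13: O, bond orders sum to 1 (valence 2) → 1 H
  atom 14: aromatic c, 2 neighbours → 1 H
  atom 15: aromatic c, 2 neighbours → 1 H
  atom 16: aromatic c, 3 neighbours → 0 H
Totals → C:12, H:9, Br:1, O:3.
In Hill order: C12H9BrO3.

C12H9BrO3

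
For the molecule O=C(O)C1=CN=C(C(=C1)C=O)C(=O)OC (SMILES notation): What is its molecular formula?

Walk through each heavy atom and fill implicit hydrogens from standard valence (C 4, N 3, O 2, S 2, halogen 1):
  atom 1: O, bond orders sum to 2 (valence 2) → 0 H
  atom 2: C, bond orders sum to 4 (valence 4) → 0 H
  atom 3: O, bond orders sum to 1 (valence 2) → 1 H
  atom 4: C, bond orders sum to 4 (valence 4) → 0 H
  atom 5: C, bond orders sum to 3 (valence 4) → 1 H
  atom 6: N, bond orders sum to 3 (valence 3) → 0 H
  atom 7: C, bond orders sum to 4 (valence 4) → 0 H
  atom 8: C, bond orders sum to 4 (valence 4) → 0 H
  atom 9: C, bond orders sum to 3 (valence 4) → 1 H
  atom 10: C, bond orders sum to 3 (valence 4) → 1 H
  atom 11: O, bond orders sum to 2 (valence 2) → 0 H
  atom 12: C, bond orders sum to 4 (valence 4) → 0 H
  atom 13: O, bond orders sum to 2 (valence 2) → 0 H
  atom 14: O, bond orders sum to 2 (valence 2) → 0 H
  atom 15: C, bond orders sum to 1 (valence 4) → 3 H
Totals → C:9, H:7, N:1, O:5.

C9H7NO5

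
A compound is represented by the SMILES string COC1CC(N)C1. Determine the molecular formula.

C5H11NO

Walk through each heavy atom and fill implicit hydrogens from standard valence (C 4, N 3, O 2, S 2, halogen 1):
  atom 1: C, bond orders sum to 1 (valence 4) → 3 H
  atom 2: O, bond orders sum to 2 (valence 2) → 0 H
  atom 3: C, bond orders sum to 3 (valence 4) → 1 H
  atom 4: C, bond orders sum to 2 (valence 4) → 2 H
  atom 5: C, bond orders sum to 3 (valence 4) → 1 H
  atom 6: N, bond orders sum to 1 (valence 3) → 2 H
  atom 7: C, bond orders sum to 2 (valence 4) → 2 H
Totals → C:5, H:11, N:1, O:1.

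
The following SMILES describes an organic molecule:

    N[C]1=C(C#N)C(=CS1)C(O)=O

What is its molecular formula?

Walk through each heavy atom and fill implicit hydrogens from standard valence (C 4, N 3, O 2, S 2, halogen 1):
  atom 1: N, bond orders sum to 1 (valence 3) → 2 H
  atom 2: C with explicit H count 0
  atom 3: C, bond orders sum to 4 (valence 4) → 0 H
  atom 4: C, bond orders sum to 4 (valence 4) → 0 H
  atom 5: N, bond orders sum to 3 (valence 3) → 0 H
  atom 6: C, bond orders sum to 4 (valence 4) → 0 H
  atom 7: C, bond orders sum to 3 (valence 4) → 1 H
  atom 8: S, bond orders sum to 2 (valence 2) → 0 H
  atom 9: C, bond orders sum to 4 (valence 4) → 0 H
  atom 10: O, bond orders sum to 1 (valence 2) → 1 H
  atom 11: O, bond orders sum to 2 (valence 2) → 0 H
Totals → C:6, H:4, N:2, O:2, S:1.
In Hill order: C6H4N2O2S.

C6H4N2O2S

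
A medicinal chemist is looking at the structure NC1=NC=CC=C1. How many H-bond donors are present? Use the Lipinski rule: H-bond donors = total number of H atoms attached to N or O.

2

Donors: find every N or O and count the H atoms it carries.
  atom 1 (N): bond orders sum to 1 → 2 H
  atom 3 (N): bond orders sum to 3 → 0 H
Lipinski HBD = 2.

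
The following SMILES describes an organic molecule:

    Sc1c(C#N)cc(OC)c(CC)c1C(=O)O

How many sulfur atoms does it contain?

Scan the SMILES for S atoms (remember two-letter symbols like Cl and Br are single atoms).
Sulfur count: 1.

1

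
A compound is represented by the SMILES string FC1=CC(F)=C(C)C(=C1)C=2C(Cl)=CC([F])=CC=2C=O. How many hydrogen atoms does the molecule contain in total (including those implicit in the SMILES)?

Walk through each heavy atom and fill implicit hydrogens from standard valence (C 4, N 3, O 2, S 2, halogen 1):
  atom 1: F (halogen, monovalent) → 0 H
  atom 2: C, bond orders sum to 4 (valence 4) → 0 H
  atom 3: C, bond orders sum to 3 (valence 4) → 1 H
  atom 4: C, bond orders sum to 4 (valence 4) → 0 H
  atom 5: F (halogen, monovalent) → 0 H
  atom 6: C, bond orders sum to 4 (valence 4) → 0 H
  atom 7: C, bond orders sum to 1 (valence 4) → 3 H
  atom 8: C, bond orders sum to 4 (valence 4) → 0 H
  atom 9: C, bond orders sum to 3 (valence 4) → 1 H
  atom 10: C, bond orders sum to 4 (valence 4) → 0 H
  atom 11: C, bond orders sum to 4 (valence 4) → 0 H
  atom 12: Cl (halogen, monovalent) → 0 H
  atom 13: C, bond orders sum to 3 (valence 4) → 1 H
  atom 14: C, bond orders sum to 4 (valence 4) → 0 H
  atom 15: F with explicit H count 0
  atom 16: C, bond orders sum to 3 (valence 4) → 1 H
  atom 17: C, bond orders sum to 4 (valence 4) → 0 H
  atom 18: C, bond orders sum to 3 (valence 4) → 1 H
  atom 19: O, bond orders sum to 2 (valence 2) → 0 H
Total hydrogens: 8.

8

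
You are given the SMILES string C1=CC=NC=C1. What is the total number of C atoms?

5

Count every carbon token in the SMILES (each C, including those in ring-closure positions and inside branches).
Carbon count: 5.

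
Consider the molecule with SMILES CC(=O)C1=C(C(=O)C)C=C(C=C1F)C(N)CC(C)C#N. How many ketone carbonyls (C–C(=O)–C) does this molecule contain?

2

The ketone motif appears at heavy-atom positions 2, 6 in the SMILES.
Other groups present: 1 nitrile, 1 primary amine.
Ketone count: 2.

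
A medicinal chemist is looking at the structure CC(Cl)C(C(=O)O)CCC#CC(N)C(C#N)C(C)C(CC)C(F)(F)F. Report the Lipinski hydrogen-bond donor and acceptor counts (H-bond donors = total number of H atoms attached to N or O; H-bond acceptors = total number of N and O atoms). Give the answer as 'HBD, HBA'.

Donors: find every N or O and count the H atoms it carries.
  atom 6 (O): bond orders sum to 2 → 0 H
  atom 7 (O): bond orders sum to 1 → 1 H
  atom 13 (N): bond orders sum to 1 → 2 H
  atom 16 (N): bond orders sum to 3 → 0 H
Lipinski HBD = 3.
Acceptors: N atoms = 2, O atoms = 2 → HBA = 4.

3, 4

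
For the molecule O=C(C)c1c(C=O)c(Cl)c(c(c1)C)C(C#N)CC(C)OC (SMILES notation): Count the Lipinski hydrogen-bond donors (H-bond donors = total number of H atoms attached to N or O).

Donors: find every N or O and count the H atoms it carries.
  atom 1 (O): bond orders sum to 2 → 0 H
  atom 7 (O): bond orders sum to 2 → 0 H
  atom 16 (N): bond orders sum to 3 → 0 H
  atom 20 (O): bond orders sum to 2 → 0 H
Lipinski HBD = 0.

0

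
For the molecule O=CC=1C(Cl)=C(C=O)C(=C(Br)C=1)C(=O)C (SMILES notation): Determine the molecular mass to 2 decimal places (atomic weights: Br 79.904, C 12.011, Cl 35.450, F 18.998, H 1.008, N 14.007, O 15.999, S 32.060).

First, the molecular formula is C10H6BrClO3 (counting implicit H from valence).
  Br: 1 × 79.904 = 79.904
  C: 10 × 12.011 = 120.110
  Cl: 1 × 35.450 = 35.450
  H: 6 × 1.008 = 6.048
  O: 3 × 15.999 = 47.997
Sum: 1×79.904 + 10×12.011 + 1×35.450 + 6×1.008 + 3×15.999 = 289.509 → 289.51 g/mol.

289.51 g/mol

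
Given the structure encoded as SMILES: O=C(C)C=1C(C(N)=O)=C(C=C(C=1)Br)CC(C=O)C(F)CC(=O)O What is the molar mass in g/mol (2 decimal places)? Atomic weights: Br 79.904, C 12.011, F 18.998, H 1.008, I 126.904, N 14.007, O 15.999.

388.19 g/mol

First, the molecular formula is C15H15BrFNO5 (counting implicit H from valence).
  Br: 1 × 79.904 = 79.904
  C: 15 × 12.011 = 180.165
  F: 1 × 18.998 = 18.998
  H: 15 × 1.008 = 15.120
  N: 1 × 14.007 = 14.007
  O: 5 × 15.999 = 79.995
Sum: 1×79.904 + 15×12.011 + 1×18.998 + 15×1.008 + 1×14.007 + 5×15.999 = 388.189 → 388.19 g/mol.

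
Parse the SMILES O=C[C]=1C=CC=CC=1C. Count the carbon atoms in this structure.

8

Count every carbon token in the SMILES (each C, including those in ring-closure positions and inside branches).
Carbon count: 8.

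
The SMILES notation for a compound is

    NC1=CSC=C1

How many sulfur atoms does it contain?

Scan the SMILES for S atoms (remember two-letter symbols like Cl and Br are single atoms).
Sulfur count: 1.

1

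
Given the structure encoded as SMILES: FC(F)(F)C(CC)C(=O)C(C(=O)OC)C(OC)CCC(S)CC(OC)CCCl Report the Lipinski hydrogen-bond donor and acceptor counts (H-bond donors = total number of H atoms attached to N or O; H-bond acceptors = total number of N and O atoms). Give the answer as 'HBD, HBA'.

Donors: find every N or O and count the H atoms it carries.
  atom 9 (O): bond orders sum to 2 → 0 H
  atom 12 (O): bond orders sum to 2 → 0 H
  atom 13 (O): bond orders sum to 2 → 0 H
  atom 16 (O): bond orders sum to 2 → 0 H
  atom 24 (O): bond orders sum to 2 → 0 H
Lipinski HBD = 0.
Acceptors: N atoms = 0, O atoms = 5 → HBA = 5.

0, 5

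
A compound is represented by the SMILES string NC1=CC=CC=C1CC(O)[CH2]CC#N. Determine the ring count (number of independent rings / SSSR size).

In SMILES, each pair of matching ring-closure digits denotes one ring-closing bond; the number of such bonds equals the number of independent rings.
Ring-closure bonds here: 1.

1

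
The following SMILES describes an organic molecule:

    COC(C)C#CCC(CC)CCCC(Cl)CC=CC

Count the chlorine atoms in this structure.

Scan the SMILES for Cl atoms (remember two-letter symbols like Cl and Br are single atoms).
Chlorine count: 1.

1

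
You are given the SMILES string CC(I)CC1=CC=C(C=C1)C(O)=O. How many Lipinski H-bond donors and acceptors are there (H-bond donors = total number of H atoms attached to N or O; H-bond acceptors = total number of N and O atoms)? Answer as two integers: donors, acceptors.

1, 2

Donors: find every N or O and count the H atoms it carries.
  atom 12 (O): bond orders sum to 1 → 1 H
  atom 13 (O): bond orders sum to 2 → 0 H
Lipinski HBD = 1.
Acceptors: N atoms = 0, O atoms = 2 → HBA = 2.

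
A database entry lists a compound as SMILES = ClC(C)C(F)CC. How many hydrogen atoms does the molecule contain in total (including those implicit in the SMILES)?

10

Walk through each heavy atom and fill implicit hydrogens from standard valence (C 4, N 3, O 2, S 2, halogen 1):
  atom 1: Cl (halogen, monovalent) → 0 H
  atom 2: C, bond orders sum to 3 (valence 4) → 1 H
  atom 3: C, bond orders sum to 1 (valence 4) → 3 H
  atom 4: C, bond orders sum to 3 (valence 4) → 1 H
  atom 5: F (halogen, monovalent) → 0 H
  atom 6: C, bond orders sum to 2 (valence 4) → 2 H
  atom 7: C, bond orders sum to 1 (valence 4) → 3 H
Total hydrogens: 10.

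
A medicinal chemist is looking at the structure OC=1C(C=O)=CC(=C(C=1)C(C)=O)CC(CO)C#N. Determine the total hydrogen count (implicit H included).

13

Walk through each heavy atom and fill implicit hydrogens from standard valence (C 4, N 3, O 2, S 2, halogen 1):
  atom 1: O, bond orders sum to 1 (valence 2) → 1 H
  atom 2: C, bond orders sum to 4 (valence 4) → 0 H
  atom 3: C, bond orders sum to 4 (valence 4) → 0 H
  atom 4: C, bond orders sum to 3 (valence 4) → 1 H
  atom 5: O, bond orders sum to 2 (valence 2) → 0 H
  atom 6: C, bond orders sum to 3 (valence 4) → 1 H
  atom 7: C, bond orders sum to 4 (valence 4) → 0 H
  atom 8: C, bond orders sum to 4 (valence 4) → 0 H
  atom 9: C, bond orders sum to 3 (valence 4) → 1 H
  atom 10: C, bond orders sum to 4 (valence 4) → 0 H
  atom 11: C, bond orders sum to 1 (valence 4) → 3 H
  atom 12: O, bond orders sum to 2 (valence 2) → 0 H
  atom 13: C, bond orders sum to 2 (valence 4) → 2 H
  atom 14: C, bond orders sum to 3 (valence 4) → 1 H
  atom 15: C, bond orders sum to 2 (valence 4) → 2 H
  atom 16: O, bond orders sum to 1 (valence 2) → 1 H
  atom 17: C, bond orders sum to 4 (valence 4) → 0 H
  atom 18: N, bond orders sum to 3 (valence 3) → 0 H
Total hydrogens: 13.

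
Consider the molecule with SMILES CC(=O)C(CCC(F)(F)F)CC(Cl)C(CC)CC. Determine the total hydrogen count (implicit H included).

Walk through each heavy atom and fill implicit hydrogens from standard valence (C 4, N 3, O 2, S 2, halogen 1):
  atom 1: C, bond orders sum to 1 (valence 4) → 3 H
  atom 2: C, bond orders sum to 4 (valence 4) → 0 H
  atom 3: O, bond orders sum to 2 (valence 2) → 0 H
  atom 4: C, bond orders sum to 3 (valence 4) → 1 H
  atom 5: C, bond orders sum to 2 (valence 4) → 2 H
  atom 6: C, bond orders sum to 2 (valence 4) → 2 H
  atom 7: C, bond orders sum to 4 (valence 4) → 0 H
  atom 8: F (halogen, monovalent) → 0 H
  atom 9: F (halogen, monovalent) → 0 H
  atom 10: F (halogen, monovalent) → 0 H
  atom 11: C, bond orders sum to 2 (valence 4) → 2 H
  atom 12: C, bond orders sum to 3 (valence 4) → 1 H
  atom 13: Cl (halogen, monovalent) → 0 H
  atom 14: C, bond orders sum to 3 (valence 4) → 1 H
  atom 15: C, bond orders sum to 2 (valence 4) → 2 H
  atom 16: C, bond orders sum to 1 (valence 4) → 3 H
  atom 17: C, bond orders sum to 2 (valence 4) → 2 H
  atom 18: C, bond orders sum to 1 (valence 4) → 3 H
Total hydrogens: 22.

22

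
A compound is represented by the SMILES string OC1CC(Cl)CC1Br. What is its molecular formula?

Walk through each heavy atom and fill implicit hydrogens from standard valence (C 4, N 3, O 2, S 2, halogen 1):
  atom 1: O, bond orders sum to 1 (valence 2) → 1 H
  atom 2: C, bond orders sum to 3 (valence 4) → 1 H
  atom 3: C, bond orders sum to 2 (valence 4) → 2 H
  atom 4: C, bond orders sum to 3 (valence 4) → 1 H
  atom 5: Cl (halogen, monovalent) → 0 H
  atom 6: C, bond orders sum to 2 (valence 4) → 2 H
  atom 7: C, bond orders sum to 3 (valence 4) → 1 H
  atom 8: Br (halogen, monovalent) → 0 H
Totals → C:5, H:8, Br:1, Cl:1, O:1.

C5H8BrClO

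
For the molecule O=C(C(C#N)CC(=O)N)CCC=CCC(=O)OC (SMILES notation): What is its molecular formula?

C12H16N2O4

Walk through each heavy atom and fill implicit hydrogens from standard valence (C 4, N 3, O 2, S 2, halogen 1):
  atom 1: O, bond orders sum to 2 (valence 2) → 0 H
  atom 2: C, bond orders sum to 4 (valence 4) → 0 H
  atom 3: C, bond orders sum to 3 (valence 4) → 1 H
  atom 4: C, bond orders sum to 4 (valence 4) → 0 H
  atom 5: N, bond orders sum to 3 (valence 3) → 0 H
  atom 6: C, bond orders sum to 2 (valence 4) → 2 H
  atom 7: C, bond orders sum to 4 (valence 4) → 0 H
  atom 8: O, bond orders sum to 2 (valence 2) → 0 H
  atom 9: N, bond orders sum to 1 (valence 3) → 2 H
  atom 10: C, bond orders sum to 2 (valence 4) → 2 H
  atom 11: C, bond orders sum to 2 (valence 4) → 2 H
  atom 12: C, bond orders sum to 3 (valence 4) → 1 H
  atom 13: C, bond orders sum to 3 (valence 4) → 1 H
  atom 14: C, bond orders sum to 2 (valence 4) → 2 H
  atom 15: C, bond orders sum to 4 (valence 4) → 0 H
  atom 16: O, bond orders sum to 2 (valence 2) → 0 H
  atom 17: O, bond orders sum to 2 (valence 2) → 0 H
  atom 18: C, bond orders sum to 1 (valence 4) → 3 H
Totals → C:12, H:16, N:2, O:4.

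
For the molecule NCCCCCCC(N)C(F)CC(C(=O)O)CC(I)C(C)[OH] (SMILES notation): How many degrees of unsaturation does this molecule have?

Degree of unsaturation = (number of rings) + (number of π bonds).
Ring closures in the SMILES: 0.
π bonds: 1 double bond (each 1 DoU) → 1 DoU from unsaturation.
Total DoU = 0 + 1 = 1.

1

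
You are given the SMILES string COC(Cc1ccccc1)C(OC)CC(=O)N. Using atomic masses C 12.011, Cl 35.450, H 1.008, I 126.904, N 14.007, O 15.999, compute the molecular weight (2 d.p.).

First, the molecular formula is C13H19NO3 (counting implicit H from valence).
  C: 13 × 12.011 = 156.143
  H: 19 × 1.008 = 19.152
  N: 1 × 14.007 = 14.007
  O: 3 × 15.999 = 47.997
Sum: 13×12.011 + 19×1.008 + 1×14.007 + 3×15.999 = 237.299 → 237.30 g/mol.

237.30 g/mol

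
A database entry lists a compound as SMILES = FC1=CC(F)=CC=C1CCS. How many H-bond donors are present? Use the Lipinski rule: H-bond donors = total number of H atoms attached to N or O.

0

Donors: find every N or O and count the H atoms it carries.
  (no N or O atoms present)
Lipinski HBD = 0.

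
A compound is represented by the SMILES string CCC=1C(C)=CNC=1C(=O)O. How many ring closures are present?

In SMILES, each pair of matching ring-closure digits denotes one ring-closing bond; the number of such bonds equals the number of independent rings.
Ring-closure bonds here: 1.

1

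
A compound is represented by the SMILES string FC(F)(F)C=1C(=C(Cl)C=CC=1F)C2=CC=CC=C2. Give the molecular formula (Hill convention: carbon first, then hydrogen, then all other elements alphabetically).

Walk through each heavy atom and fill implicit hydrogens from standard valence (C 4, N 3, O 2, S 2, halogen 1):
  atom 1: F (halogen, monovalent) → 0 H
  atom 2: C, bond orders sum to 4 (valence 4) → 0 H
  atom 3: F (halogen, monovalent) → 0 H
  atom 4: F (halogen, monovalent) → 0 H
  atom 5: C, bond orders sum to 4 (valence 4) → 0 H
  atom 6: C, bond orders sum to 4 (valence 4) → 0 H
  atom 7: C, bond orders sum to 4 (valence 4) → 0 H
  atom 8: Cl (halogen, monovalent) → 0 H
  atom 9: C, bond orders sum to 3 (valence 4) → 1 H
  atom 10: C, bond orders sum to 3 (valence 4) → 1 H
  atom 11: C, bond orders sum to 4 (valence 4) → 0 H
  atom 12: F (halogen, monovalent) → 0 H
  atom 13: C, bond orders sum to 4 (valence 4) → 0 H
  atom 14: C, bond orders sum to 3 (valence 4) → 1 H
  atom 15: C, bond orders sum to 3 (valence 4) → 1 H
  atom 16: C, bond orders sum to 3 (valence 4) → 1 H
  atom 17: C, bond orders sum to 3 (valence 4) → 1 H
  atom 18: C, bond orders sum to 3 (valence 4) → 1 H
Totals → C:13, H:7, Cl:1, F:4.

C13H7ClF4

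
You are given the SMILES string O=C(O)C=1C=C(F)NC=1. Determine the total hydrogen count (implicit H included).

4

Walk through each heavy atom and fill implicit hydrogens from standard valence (C 4, N 3, O 2, S 2, halogen 1):
  atom 1: O, bond orders sum to 2 (valence 2) → 0 H
  atom 2: C, bond orders sum to 4 (valence 4) → 0 H
  atom 3: O, bond orders sum to 1 (valence 2) → 1 H
  atom 4: C, bond orders sum to 4 (valence 4) → 0 H
  atom 5: C, bond orders sum to 3 (valence 4) → 1 H
  atom 6: C, bond orders sum to 4 (valence 4) → 0 H
  atom 7: F (halogen, monovalent) → 0 H
  atom 8: N, bond orders sum to 2 (valence 3) → 1 H
  atom 9: C, bond orders sum to 3 (valence 4) → 1 H
Total hydrogens: 4.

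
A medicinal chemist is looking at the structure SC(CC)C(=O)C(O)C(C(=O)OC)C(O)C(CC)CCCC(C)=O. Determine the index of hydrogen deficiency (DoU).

3

Molecular formula: C17H30O6S.
DoU = (2C + 2 + N − H − X) / 2, where X is the halogen count and O/S are ignored.
    = (2·17 + 2 + 0 − 30 − 0) / 2 = 6 / 2 = 3.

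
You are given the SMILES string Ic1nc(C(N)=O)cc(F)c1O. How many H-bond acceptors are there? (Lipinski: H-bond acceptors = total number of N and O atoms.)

N atoms: 2; O atoms: 2.
Lipinski HBA = 2 + 2 = 4.

4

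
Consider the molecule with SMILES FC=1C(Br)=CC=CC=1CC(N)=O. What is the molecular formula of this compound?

Walk through each heavy atom and fill implicit hydrogens from standard valence (C 4, N 3, O 2, S 2, halogen 1):
  atom 1: F (halogen, monovalent) → 0 H
  atom 2: C, bond orders sum to 4 (valence 4) → 0 H
  atom 3: C, bond orders sum to 4 (valence 4) → 0 H
  atom 4: Br (halogen, monovalent) → 0 H
  atom 5: C, bond orders sum to 3 (valence 4) → 1 H
  atom 6: C, bond orders sum to 3 (valence 4) → 1 H
  atom 7: C, bond orders sum to 3 (valence 4) → 1 H
  atom 8: C, bond orders sum to 4 (valence 4) → 0 H
  atom 9: C, bond orders sum to 2 (valence 4) → 2 H
  atom 10: C, bond orders sum to 4 (valence 4) → 0 H
  atom 11: N, bond orders sum to 1 (valence 3) → 2 H
  atom 12: O, bond orders sum to 2 (valence 2) → 0 H
Totals → C:8, H:7, Br:1, F:1, N:1, O:1.
In Hill order: C8H7BrFNO.

C8H7BrFNO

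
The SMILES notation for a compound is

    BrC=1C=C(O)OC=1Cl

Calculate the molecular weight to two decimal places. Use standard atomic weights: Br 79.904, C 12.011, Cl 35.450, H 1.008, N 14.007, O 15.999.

197.41 g/mol

First, the molecular formula is C4H2BrClO2 (counting implicit H from valence).
  Br: 1 × 79.904 = 79.904
  C: 4 × 12.011 = 48.044
  Cl: 1 × 35.450 = 35.450
  H: 2 × 1.008 = 2.016
  O: 2 × 15.999 = 31.998
Sum: 1×79.904 + 4×12.011 + 1×35.450 + 2×1.008 + 2×15.999 = 197.412 → 197.41 g/mol.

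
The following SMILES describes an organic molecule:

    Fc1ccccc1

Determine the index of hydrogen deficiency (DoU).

4

Molecular formula: C6H5F.
DoU = (2C + 2 + N − H − X) / 2, where X is the halogen count and O/S are ignored.
    = (2·6 + 2 + 0 − 5 − 1) / 2 = 8 / 2 = 4.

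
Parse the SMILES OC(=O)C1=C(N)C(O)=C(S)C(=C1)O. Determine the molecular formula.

Walk through each heavy atom and fill implicit hydrogens from standard valence (C 4, N 3, O 2, S 2, halogen 1):
  atom 1: O, bond orders sum to 1 (valence 2) → 1 H
  atom 2: C, bond orders sum to 4 (valence 4) → 0 H
  atom 3: O, bond orders sum to 2 (valence 2) → 0 H
  atom 4: C, bond orders sum to 4 (valence 4) → 0 H
  atom 5: C, bond orders sum to 4 (valence 4) → 0 H
  atom 6: N, bond orders sum to 1 (valence 3) → 2 H
  atom 7: C, bond orders sum to 4 (valence 4) → 0 H
  atom 8: O, bond orders sum to 1 (valence 2) → 1 H
  atom 9: C, bond orders sum to 4 (valence 4) → 0 H
  atom 10: S, bond orders sum to 1 (valence 2) → 1 H
  atom 11: C, bond orders sum to 4 (valence 4) → 0 H
  atom 12: C, bond orders sum to 3 (valence 4) → 1 H
  atom 13: O, bond orders sum to 1 (valence 2) → 1 H
Totals → C:7, H:7, N:1, O:4, S:1.

C7H7NO4S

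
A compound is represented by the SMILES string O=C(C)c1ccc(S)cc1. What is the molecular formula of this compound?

Walk through each heavy atom and fill implicit hydrogens from standard valence (C 4, N 3, O 2, S 2, halogen 1); for lowercase aromatic atoms, an aromatic c carries 1 H when it has two neighbours and 0 H with three, and aromatic n carries 0 H:
  atom 1: O, bond orders sum to 2 (valence 2) → 0 H
  atom 2: C, bond orders sum to 4 (valence 4) → 0 H
  atom 3: C, bond orders sum to 1 (valence 4) → 3 H
  atom 4: aromatic c, 3 neighbours → 0 H
  atom 5: aromatic c, 2 neighbours → 1 H
  atom 6: aromatic c, 2 neighbours → 1 H
  atom 7: aromatic c, 3 neighbours → 0 H
  atom 8: S, bond orders sum to 1 (valence 2) → 1 H
  atom 9: aromatic c, 2 neighbours → 1 H
  atom 10: aromatic c, 2 neighbours → 1 H
Totals → C:8, H:8, O:1, S:1.

C8H8OS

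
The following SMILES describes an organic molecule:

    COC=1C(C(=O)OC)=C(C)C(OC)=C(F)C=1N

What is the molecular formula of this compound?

C11H14FNO4

Walk through each heavy atom and fill implicit hydrogens from standard valence (C 4, N 3, O 2, S 2, halogen 1):
  atom 1: C, bond orders sum to 1 (valence 4) → 3 H
  atom 2: O, bond orders sum to 2 (valence 2) → 0 H
  atom 3: C, bond orders sum to 4 (valence 4) → 0 H
  atom 4: C, bond orders sum to 4 (valence 4) → 0 H
  atom 5: C, bond orders sum to 4 (valence 4) → 0 H
  atom 6: O, bond orders sum to 2 (valence 2) → 0 H
  atom 7: O, bond orders sum to 2 (valence 2) → 0 H
  atom 8: C, bond orders sum to 1 (valence 4) → 3 H
  atom 9: C, bond orders sum to 4 (valence 4) → 0 H
  atom 10: C, bond orders sum to 1 (valence 4) → 3 H
  atom 11: C, bond orders sum to 4 (valence 4) → 0 H
  atom 12: O, bond orders sum to 2 (valence 2) → 0 H
  atom 13: C, bond orders sum to 1 (valence 4) → 3 H
  atom 14: C, bond orders sum to 4 (valence 4) → 0 H
  atom 15: F (halogen, monovalent) → 0 H
  atom 16: C, bond orders sum to 4 (valence 4) → 0 H
  atom 17: N, bond orders sum to 1 (valence 3) → 2 H
Totals → C:11, H:14, F:1, N:1, O:4.
In Hill order: C11H14FNO4.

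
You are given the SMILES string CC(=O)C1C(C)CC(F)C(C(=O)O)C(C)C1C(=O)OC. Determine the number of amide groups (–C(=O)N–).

Scan the SMILES for the amide motif — none present.
Groups that are present: 1 carboxylic acid, 1 ester, 1 ketone.

0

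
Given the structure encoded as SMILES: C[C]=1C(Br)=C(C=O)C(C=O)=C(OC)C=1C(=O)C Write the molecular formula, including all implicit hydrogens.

Walk through each heavy atom and fill implicit hydrogens from standard valence (C 4, N 3, O 2, S 2, halogen 1):
  atom 1: C, bond orders sum to 1 (valence 4) → 3 H
  atom 2: C with explicit H count 0
  atom 3: C, bond orders sum to 4 (valence 4) → 0 H
  atom 4: Br (halogen, monovalent) → 0 H
  atom 5: C, bond orders sum to 4 (valence 4) → 0 H
  atom 6: C, bond orders sum to 3 (valence 4) → 1 H
  atom 7: O, bond orders sum to 2 (valence 2) → 0 H
  atom 8: C, bond orders sum to 4 (valence 4) → 0 H
  atom 9: C, bond orders sum to 3 (valence 4) → 1 H
  atom 10: O, bond orders sum to 2 (valence 2) → 0 H
  atom 11: C, bond orders sum to 4 (valence 4) → 0 H
  atom 12: O, bond orders sum to 2 (valence 2) → 0 H
  atom 13: C, bond orders sum to 1 (valence 4) → 3 H
  atom 14: C, bond orders sum to 4 (valence 4) → 0 H
  atom 15: C, bond orders sum to 4 (valence 4) → 0 H
  atom 16: O, bond orders sum to 2 (valence 2) → 0 H
  atom 17: C, bond orders sum to 1 (valence 4) → 3 H
Totals → C:12, H:11, Br:1, O:4.
In Hill order: C12H11BrO4.

C12H11BrO4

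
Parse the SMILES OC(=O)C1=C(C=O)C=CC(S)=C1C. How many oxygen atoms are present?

Scan the SMILES for O atoms (remember two-letter symbols like Cl and Br are single atoms).
Oxygen count: 3.

3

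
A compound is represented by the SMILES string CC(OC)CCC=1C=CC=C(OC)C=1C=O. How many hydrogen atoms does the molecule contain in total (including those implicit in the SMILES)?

18

Walk through each heavy atom and fill implicit hydrogens from standard valence (C 4, N 3, O 2, S 2, halogen 1):
  atom 1: C, bond orders sum to 1 (valence 4) → 3 H
  atom 2: C, bond orders sum to 3 (valence 4) → 1 H
  atom 3: O, bond orders sum to 2 (valence 2) → 0 H
  atom 4: C, bond orders sum to 1 (valence 4) → 3 H
  atom 5: C, bond orders sum to 2 (valence 4) → 2 H
  atom 6: C, bond orders sum to 2 (valence 4) → 2 H
  atom 7: C, bond orders sum to 4 (valence 4) → 0 H
  atom 8: C, bond orders sum to 3 (valence 4) → 1 H
  atom 9: C, bond orders sum to 3 (valence 4) → 1 H
  atom 10: C, bond orders sum to 3 (valence 4) → 1 H
  atom 11: C, bond orders sum to 4 (valence 4) → 0 H
  atom 12: O, bond orders sum to 2 (valence 2) → 0 H
  atom 13: C, bond orders sum to 1 (valence 4) → 3 H
  atom 14: C, bond orders sum to 4 (valence 4) → 0 H
  atom 15: C, bond orders sum to 3 (valence 4) → 1 H
  atom 16: O, bond orders sum to 2 (valence 2) → 0 H
Total hydrogens: 18.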